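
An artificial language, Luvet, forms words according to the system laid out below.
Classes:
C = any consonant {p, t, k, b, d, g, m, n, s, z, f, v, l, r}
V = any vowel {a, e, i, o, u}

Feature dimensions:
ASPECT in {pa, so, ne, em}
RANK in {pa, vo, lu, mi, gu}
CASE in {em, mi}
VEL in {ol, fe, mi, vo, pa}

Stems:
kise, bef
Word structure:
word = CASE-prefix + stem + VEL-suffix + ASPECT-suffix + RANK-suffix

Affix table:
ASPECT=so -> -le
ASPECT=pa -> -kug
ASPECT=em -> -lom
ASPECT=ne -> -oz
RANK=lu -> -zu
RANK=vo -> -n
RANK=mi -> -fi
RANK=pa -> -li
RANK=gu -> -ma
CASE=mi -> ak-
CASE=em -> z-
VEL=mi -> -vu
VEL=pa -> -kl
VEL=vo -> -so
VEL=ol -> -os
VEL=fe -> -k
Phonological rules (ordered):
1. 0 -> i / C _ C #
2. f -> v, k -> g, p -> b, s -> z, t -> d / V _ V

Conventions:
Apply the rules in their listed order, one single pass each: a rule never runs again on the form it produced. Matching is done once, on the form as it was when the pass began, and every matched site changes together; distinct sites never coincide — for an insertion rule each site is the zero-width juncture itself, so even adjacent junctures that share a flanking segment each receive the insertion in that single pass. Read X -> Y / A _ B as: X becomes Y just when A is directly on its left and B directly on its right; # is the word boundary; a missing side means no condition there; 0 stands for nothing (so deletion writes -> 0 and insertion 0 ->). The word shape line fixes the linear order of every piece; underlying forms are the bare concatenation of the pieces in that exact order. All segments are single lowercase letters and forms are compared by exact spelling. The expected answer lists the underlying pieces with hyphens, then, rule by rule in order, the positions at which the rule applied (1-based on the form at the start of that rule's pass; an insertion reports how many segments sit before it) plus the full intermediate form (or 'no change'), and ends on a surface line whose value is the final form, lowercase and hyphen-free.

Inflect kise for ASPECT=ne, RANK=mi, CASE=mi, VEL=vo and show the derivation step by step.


underlying: ak-kise-so-oz-fi
1. 0 -> i / C _ C #: no change
2. f -> v, k -> g, p -> b, s -> z, t -> d / V _ V: fires at position(s) 5, 7: akkizezoozfi
surface: akkizezoozfi


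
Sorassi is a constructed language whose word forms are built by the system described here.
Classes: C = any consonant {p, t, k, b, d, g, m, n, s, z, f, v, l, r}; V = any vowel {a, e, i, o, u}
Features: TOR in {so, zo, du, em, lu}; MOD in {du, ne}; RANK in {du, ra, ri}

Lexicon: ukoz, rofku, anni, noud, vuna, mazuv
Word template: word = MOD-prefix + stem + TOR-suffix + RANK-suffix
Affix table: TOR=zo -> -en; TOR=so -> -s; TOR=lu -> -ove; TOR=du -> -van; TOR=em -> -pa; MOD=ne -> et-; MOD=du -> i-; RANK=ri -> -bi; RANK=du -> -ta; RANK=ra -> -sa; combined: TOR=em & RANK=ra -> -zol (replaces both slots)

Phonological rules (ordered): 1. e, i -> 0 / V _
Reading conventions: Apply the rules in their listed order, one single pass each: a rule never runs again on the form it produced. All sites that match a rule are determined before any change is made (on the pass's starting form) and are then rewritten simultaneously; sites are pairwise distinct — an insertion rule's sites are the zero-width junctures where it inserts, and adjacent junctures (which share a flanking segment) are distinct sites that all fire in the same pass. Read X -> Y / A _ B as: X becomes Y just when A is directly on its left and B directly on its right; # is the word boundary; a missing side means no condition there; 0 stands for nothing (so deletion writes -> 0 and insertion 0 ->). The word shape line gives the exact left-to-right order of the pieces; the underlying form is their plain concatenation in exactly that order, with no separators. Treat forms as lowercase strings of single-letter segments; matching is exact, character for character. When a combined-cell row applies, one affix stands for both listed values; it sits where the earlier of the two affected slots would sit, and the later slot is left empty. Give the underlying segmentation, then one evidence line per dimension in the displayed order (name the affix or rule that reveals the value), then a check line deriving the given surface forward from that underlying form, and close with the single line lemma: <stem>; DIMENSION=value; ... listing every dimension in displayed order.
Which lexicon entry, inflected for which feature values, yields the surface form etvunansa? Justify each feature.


underlying: et-vuna-en-sa
TOR=zo - signalled by the affix -en
MOD=ne - signalled by the affix et-
RANK=ra - signalled by the affix -sa
check: etvunaensa -> etvunansa
lemma: vuna; TOR=zo; MOD=ne; RANK=ra


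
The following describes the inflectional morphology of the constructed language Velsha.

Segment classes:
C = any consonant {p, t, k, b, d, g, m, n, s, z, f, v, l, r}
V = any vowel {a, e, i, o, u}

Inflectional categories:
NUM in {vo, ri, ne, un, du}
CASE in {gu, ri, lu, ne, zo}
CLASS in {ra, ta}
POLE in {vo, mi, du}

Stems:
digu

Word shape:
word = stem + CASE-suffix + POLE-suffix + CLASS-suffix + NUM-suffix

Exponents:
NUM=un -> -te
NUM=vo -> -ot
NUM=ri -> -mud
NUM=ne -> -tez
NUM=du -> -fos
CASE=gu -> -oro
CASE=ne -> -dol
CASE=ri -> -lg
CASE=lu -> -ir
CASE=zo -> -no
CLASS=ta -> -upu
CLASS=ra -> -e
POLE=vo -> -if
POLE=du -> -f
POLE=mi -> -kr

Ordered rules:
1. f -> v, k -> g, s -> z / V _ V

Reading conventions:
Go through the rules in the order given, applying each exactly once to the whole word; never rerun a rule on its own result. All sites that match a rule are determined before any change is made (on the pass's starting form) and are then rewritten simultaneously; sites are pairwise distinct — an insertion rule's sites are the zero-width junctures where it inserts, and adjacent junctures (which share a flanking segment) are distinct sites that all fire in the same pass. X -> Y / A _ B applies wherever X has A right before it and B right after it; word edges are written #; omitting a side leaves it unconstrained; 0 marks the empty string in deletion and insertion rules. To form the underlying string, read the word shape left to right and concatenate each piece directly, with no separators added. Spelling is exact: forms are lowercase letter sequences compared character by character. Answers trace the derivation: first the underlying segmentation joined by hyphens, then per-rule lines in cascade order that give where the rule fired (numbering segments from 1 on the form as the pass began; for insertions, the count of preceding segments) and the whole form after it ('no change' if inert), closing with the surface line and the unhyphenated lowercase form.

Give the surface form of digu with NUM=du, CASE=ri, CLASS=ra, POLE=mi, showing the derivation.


underlying: digu-lg-kr-e-fos
1. f -> v, k -> g, s -> z / V _ V: fires at position(s) 10: digulgkrevos
surface: digulgkrevos


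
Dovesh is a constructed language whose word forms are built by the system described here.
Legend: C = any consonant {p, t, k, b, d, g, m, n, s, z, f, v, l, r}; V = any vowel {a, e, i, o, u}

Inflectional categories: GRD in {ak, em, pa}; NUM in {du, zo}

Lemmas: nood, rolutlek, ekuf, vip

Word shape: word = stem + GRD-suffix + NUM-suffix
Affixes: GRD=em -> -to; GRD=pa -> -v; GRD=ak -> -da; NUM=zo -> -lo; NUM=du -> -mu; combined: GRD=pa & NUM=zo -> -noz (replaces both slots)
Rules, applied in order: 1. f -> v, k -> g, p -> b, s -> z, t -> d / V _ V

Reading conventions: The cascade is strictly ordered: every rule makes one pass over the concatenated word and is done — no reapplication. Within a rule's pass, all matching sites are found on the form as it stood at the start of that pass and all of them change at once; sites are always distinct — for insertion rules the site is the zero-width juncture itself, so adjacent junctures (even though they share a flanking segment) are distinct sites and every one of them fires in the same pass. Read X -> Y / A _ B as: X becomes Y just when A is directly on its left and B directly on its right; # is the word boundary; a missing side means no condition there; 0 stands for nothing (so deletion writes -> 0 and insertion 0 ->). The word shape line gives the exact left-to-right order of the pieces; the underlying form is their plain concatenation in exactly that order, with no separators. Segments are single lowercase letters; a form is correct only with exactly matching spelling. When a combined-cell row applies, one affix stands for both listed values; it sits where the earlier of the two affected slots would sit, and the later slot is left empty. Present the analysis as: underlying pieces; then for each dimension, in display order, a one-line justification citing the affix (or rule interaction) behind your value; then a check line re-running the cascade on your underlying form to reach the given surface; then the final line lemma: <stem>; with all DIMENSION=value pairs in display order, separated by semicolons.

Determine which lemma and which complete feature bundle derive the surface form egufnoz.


underlying: ekuf-noz
GRD=pa - signalled by the combined affix row
NUM=zo - signalled by the combined affix row
check: ekufnoz -> egufnoz
lemma: ekuf; GRD=pa; NUM=zo


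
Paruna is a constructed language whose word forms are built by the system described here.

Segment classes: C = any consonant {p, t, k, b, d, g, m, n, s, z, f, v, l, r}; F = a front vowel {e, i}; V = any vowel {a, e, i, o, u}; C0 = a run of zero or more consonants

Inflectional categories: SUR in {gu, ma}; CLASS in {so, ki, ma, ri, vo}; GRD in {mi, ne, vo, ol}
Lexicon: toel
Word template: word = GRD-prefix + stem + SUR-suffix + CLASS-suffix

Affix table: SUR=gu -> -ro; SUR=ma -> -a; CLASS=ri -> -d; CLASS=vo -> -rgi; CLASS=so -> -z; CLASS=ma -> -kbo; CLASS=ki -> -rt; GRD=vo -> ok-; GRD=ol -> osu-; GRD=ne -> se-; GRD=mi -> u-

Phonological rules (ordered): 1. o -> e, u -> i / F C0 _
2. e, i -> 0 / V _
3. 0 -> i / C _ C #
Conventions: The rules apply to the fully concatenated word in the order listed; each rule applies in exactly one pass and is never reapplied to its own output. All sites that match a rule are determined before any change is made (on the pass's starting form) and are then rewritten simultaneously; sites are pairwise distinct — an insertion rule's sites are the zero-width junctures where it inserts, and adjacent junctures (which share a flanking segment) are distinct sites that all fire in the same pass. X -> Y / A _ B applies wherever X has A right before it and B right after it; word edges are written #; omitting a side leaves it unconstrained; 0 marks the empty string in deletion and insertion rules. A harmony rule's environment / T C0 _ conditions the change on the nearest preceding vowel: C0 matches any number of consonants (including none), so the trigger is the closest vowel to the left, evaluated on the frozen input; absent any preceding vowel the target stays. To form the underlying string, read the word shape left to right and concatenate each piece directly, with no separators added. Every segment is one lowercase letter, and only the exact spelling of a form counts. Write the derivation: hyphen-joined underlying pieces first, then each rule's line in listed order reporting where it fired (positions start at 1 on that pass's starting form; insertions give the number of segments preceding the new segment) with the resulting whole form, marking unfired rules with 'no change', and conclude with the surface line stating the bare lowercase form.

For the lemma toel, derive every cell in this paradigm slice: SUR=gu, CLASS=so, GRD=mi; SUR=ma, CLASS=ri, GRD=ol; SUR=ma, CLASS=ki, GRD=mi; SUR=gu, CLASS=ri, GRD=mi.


cell SUR=gu, CLASS=so, GRD=mi:
underlying: u-toel-ro-z
1. o -> e, u -> i / F C0 _: fires at position(s) 7: utoelrez
2. e, i -> 0 / V _: fires at position(s) 4: utolrez
3. 0 -> i / C _ C #: no change
surface: utolrez

cell SUR=ma, CLASS=ri, GRD=ol:
underlying: osu-toel-a-d
1. o -> e, u -> i / F C0 _: no change
2. e, i -> 0 / V _: fires at position(s) 6: osutolad
3. 0 -> i / C _ C #: no change
surface: osutolad

cell SUR=ma, CLASS=ki, GRD=mi:
underlying: u-toel-a-rt
1. o -> e, u -> i / F C0 _: no change
2. e, i -> 0 / V _: fires at position(s) 4: utolart
3. 0 -> i / C _ C #: inserts after position(s) 6: utolarit
surface: utolarit

cell SUR=gu, CLASS=ri, GRD=mi:
underlying: u-toel-ro-d
1. o -> e, u -> i / F C0 _: fires at position(s) 7: utoelred
2. e, i -> 0 / V _: fires at position(s) 4: utolred
3. 0 -> i / C _ C #: no change
surface: utolred


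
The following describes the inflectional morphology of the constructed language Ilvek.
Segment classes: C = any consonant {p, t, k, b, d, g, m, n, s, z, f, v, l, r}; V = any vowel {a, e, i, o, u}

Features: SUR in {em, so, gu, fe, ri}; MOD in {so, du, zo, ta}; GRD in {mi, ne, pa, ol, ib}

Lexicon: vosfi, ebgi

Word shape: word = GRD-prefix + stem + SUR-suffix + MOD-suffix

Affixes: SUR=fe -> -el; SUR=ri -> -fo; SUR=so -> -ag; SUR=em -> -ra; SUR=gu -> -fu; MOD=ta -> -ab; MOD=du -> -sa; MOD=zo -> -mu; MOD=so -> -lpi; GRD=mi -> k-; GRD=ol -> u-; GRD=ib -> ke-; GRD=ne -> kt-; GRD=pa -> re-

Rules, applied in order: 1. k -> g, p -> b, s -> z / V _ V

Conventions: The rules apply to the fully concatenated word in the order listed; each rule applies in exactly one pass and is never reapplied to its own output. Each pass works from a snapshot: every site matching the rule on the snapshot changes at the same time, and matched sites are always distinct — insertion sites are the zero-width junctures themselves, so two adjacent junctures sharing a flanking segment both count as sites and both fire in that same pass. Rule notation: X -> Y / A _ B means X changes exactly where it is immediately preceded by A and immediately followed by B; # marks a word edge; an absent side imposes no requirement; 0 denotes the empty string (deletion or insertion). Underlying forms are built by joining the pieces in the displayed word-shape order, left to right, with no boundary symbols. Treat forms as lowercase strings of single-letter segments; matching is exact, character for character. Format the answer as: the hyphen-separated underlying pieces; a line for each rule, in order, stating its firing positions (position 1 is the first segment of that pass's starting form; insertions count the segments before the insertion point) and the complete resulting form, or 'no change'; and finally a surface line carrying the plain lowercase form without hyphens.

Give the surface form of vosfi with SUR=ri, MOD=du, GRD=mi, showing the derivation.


underlying: k-vosfi-fo-sa
1. k -> g, p -> b, s -> z / V _ V: fires at position(s) 9: kvosfifoza
surface: kvosfifoza


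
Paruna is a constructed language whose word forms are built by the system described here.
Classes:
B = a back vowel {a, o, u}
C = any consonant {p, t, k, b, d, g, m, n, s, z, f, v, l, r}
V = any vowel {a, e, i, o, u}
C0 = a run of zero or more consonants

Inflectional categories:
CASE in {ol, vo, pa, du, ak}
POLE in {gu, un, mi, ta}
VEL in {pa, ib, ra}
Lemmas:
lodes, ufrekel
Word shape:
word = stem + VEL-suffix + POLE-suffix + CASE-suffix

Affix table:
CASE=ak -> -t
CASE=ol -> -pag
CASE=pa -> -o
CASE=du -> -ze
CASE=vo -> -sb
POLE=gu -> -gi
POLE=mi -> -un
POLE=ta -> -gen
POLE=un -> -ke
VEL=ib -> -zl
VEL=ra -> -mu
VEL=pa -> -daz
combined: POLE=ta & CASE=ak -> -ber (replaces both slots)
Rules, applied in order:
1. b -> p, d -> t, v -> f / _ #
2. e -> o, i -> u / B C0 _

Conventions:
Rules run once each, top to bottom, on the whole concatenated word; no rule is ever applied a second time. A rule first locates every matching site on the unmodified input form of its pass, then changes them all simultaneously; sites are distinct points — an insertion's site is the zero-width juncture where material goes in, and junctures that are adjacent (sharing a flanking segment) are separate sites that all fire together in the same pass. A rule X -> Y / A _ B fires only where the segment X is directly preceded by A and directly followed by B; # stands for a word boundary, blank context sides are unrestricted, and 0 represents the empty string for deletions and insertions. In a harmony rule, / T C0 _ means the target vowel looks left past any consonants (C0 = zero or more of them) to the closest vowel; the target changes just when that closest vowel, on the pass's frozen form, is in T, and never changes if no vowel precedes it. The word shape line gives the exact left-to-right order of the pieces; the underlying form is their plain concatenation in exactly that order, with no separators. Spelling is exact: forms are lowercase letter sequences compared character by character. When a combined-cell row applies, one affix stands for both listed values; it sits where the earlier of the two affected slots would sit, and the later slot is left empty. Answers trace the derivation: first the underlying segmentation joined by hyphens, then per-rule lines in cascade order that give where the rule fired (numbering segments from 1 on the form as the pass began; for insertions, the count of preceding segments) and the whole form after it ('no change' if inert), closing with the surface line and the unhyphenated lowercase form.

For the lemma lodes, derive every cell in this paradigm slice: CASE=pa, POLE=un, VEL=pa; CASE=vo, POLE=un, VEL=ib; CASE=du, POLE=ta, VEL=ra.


cell CASE=pa, POLE=un, VEL=pa:
underlying: lodes-daz-ke-o
1. b -> p, d -> t, v -> f / _ #: no change
2. e -> o, i -> u / B C0 _: fires at position(s) 4, 10: lodosdazkoo
surface: lodosdazkoo

cell CASE=vo, POLE=un, VEL=ib:
underlying: lodes-zl-ke-sb
1. b -> p, d -> t, v -> f / _ #: fires at position(s) 11: lodeszlkesp
2. e -> o, i -> u / B C0 _: fires at position(s) 4: lodoszlkesp
surface: lodoszlkesp

cell CASE=du, POLE=ta, VEL=ra:
underlying: lodes-mu-gen-ze
1. b -> p, d -> t, v -> f / _ #: no change
2. e -> o, i -> u / B C0 _: fires at position(s) 4, 9: lodosmugonze
surface: lodosmugonze


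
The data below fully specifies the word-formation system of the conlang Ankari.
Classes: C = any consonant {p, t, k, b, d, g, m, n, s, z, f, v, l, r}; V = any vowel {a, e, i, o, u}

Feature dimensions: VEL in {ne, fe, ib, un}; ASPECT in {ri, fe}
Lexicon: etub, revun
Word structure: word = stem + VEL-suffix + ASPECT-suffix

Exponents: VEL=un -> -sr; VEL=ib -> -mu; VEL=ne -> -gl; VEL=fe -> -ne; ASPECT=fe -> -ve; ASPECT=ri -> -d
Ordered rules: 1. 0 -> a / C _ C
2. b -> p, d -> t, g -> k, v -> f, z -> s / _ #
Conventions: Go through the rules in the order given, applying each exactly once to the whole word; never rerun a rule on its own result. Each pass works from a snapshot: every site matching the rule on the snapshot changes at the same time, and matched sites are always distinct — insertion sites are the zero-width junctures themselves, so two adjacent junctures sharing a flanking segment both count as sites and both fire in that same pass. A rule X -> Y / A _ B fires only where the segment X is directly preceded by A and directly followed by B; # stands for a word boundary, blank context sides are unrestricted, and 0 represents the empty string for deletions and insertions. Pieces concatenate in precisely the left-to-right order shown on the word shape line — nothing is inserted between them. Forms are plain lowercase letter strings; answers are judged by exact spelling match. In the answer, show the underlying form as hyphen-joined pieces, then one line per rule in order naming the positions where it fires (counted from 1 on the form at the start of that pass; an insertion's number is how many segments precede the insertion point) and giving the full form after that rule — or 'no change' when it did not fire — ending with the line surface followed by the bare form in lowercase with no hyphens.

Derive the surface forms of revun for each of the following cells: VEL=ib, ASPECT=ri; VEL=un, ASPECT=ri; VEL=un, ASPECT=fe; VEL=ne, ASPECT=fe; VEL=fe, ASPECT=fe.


cell VEL=ib, ASPECT=ri:
underlying: revun-mu-d
1. 0 -> a / C _ C: inserts after position(s) 5: revunamud
2. b -> p, d -> t, g -> k, v -> f, z -> s / _ #: fires at position(s) 9: revunamut
surface: revunamut

cell VEL=un, ASPECT=ri:
underlying: revun-sr-d
1. 0 -> a / C _ C: inserts after position(s) 5, 6, 7: revunasarad
2. b -> p, d -> t, g -> k, v -> f, z -> s / _ #: fires at position(s) 11: revunasarat
surface: revunasarat

cell VEL=un, ASPECT=fe:
underlying: revun-sr-ve
1. 0 -> a / C _ C: inserts after position(s) 5, 6, 7: revunasarave
2. b -> p, d -> t, g -> k, v -> f, z -> s / _ #: no change
surface: revunasarave

cell VEL=ne, ASPECT=fe:
underlying: revun-gl-ve
1. 0 -> a / C _ C: inserts after position(s) 5, 6, 7: revunagalave
2. b -> p, d -> t, g -> k, v -> f, z -> s / _ #: no change
surface: revunagalave

cell VEL=fe, ASPECT=fe:
underlying: revun-ne-ve
1. 0 -> a / C _ C: inserts after position(s) 5: revunaneve
2. b -> p, d -> t, g -> k, v -> f, z -> s / _ #: no change
surface: revunaneve


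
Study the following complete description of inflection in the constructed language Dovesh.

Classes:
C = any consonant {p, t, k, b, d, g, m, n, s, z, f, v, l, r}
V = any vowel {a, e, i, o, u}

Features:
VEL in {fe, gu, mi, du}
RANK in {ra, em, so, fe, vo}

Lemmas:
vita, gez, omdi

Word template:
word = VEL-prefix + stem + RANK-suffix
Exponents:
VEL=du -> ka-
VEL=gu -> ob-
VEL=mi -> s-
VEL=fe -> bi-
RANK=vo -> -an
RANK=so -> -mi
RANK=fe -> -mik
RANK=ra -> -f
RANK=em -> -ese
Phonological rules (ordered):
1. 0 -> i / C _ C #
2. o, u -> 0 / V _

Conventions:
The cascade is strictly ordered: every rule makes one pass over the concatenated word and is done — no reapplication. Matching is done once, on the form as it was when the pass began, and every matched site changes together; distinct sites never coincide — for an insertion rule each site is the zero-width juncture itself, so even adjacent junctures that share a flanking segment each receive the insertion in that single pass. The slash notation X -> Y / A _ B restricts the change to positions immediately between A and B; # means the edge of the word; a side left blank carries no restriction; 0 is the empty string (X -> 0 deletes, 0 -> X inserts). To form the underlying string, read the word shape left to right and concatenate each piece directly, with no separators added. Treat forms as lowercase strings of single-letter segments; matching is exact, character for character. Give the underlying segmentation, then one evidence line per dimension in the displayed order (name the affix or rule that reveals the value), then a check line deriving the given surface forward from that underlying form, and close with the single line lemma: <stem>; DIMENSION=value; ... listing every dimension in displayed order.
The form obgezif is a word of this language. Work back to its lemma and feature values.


underlying: ob-gez-f
VEL=gu - signalled by the affix ob-
RANK=ra - signalled by the affix -f
check: obgezf -> obgezif -> obgezif
lemma: gez; VEL=gu; RANK=ra


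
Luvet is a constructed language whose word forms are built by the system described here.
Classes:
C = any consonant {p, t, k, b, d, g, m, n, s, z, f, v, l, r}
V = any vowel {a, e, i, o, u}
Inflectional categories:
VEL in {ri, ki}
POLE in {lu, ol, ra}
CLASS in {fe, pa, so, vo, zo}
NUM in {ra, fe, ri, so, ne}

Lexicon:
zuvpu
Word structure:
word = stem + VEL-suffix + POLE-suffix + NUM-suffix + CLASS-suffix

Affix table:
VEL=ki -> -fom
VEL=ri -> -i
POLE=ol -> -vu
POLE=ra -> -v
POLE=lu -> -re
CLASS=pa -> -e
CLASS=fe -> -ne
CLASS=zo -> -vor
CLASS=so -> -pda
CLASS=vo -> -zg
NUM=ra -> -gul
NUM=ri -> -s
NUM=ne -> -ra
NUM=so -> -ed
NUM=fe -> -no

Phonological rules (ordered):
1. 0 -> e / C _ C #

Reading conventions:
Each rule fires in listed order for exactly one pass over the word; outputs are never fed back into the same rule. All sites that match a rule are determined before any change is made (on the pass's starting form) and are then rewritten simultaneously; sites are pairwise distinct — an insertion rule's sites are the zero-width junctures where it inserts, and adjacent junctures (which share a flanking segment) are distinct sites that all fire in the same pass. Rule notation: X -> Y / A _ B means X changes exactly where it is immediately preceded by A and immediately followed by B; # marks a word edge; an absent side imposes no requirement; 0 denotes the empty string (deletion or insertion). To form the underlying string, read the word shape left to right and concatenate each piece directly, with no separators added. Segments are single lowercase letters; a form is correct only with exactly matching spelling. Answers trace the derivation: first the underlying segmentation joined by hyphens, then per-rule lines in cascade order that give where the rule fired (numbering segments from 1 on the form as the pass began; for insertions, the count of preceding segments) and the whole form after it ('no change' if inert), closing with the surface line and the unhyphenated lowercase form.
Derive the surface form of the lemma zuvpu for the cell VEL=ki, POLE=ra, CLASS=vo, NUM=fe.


underlying: zuvpu-fom-v-no-zg
1. 0 -> e / C _ C #: inserts after position(s) 12: zuvpufomvnozeg
surface: zuvpufomvnozeg


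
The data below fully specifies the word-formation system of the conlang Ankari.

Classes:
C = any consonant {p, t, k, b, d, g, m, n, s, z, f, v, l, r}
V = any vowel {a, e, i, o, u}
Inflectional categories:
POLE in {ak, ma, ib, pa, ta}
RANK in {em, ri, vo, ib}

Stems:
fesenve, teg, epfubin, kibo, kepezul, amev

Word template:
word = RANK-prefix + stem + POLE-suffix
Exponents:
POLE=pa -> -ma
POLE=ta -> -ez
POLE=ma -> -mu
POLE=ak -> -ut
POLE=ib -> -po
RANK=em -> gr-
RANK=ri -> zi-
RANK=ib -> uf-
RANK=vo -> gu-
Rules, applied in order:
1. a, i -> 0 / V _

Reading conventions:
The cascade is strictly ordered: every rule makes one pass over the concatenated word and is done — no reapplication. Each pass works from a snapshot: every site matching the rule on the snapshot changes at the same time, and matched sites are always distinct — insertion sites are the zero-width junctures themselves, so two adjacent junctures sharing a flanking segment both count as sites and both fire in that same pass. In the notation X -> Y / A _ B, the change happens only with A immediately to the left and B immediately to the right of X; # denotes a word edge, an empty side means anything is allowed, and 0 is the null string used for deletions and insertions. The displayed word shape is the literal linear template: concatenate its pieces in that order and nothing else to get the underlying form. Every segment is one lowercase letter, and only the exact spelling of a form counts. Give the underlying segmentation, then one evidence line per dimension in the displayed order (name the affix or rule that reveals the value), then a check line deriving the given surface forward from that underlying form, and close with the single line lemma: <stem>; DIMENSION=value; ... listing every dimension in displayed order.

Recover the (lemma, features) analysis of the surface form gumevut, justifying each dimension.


underlying: gu-amev-ut
POLE=ak - signalled by the affix -ut
RANK=vo - signalled by the affix gu-
check: guamevut -> gumevut
lemma: amev; POLE=ak; RANK=vo


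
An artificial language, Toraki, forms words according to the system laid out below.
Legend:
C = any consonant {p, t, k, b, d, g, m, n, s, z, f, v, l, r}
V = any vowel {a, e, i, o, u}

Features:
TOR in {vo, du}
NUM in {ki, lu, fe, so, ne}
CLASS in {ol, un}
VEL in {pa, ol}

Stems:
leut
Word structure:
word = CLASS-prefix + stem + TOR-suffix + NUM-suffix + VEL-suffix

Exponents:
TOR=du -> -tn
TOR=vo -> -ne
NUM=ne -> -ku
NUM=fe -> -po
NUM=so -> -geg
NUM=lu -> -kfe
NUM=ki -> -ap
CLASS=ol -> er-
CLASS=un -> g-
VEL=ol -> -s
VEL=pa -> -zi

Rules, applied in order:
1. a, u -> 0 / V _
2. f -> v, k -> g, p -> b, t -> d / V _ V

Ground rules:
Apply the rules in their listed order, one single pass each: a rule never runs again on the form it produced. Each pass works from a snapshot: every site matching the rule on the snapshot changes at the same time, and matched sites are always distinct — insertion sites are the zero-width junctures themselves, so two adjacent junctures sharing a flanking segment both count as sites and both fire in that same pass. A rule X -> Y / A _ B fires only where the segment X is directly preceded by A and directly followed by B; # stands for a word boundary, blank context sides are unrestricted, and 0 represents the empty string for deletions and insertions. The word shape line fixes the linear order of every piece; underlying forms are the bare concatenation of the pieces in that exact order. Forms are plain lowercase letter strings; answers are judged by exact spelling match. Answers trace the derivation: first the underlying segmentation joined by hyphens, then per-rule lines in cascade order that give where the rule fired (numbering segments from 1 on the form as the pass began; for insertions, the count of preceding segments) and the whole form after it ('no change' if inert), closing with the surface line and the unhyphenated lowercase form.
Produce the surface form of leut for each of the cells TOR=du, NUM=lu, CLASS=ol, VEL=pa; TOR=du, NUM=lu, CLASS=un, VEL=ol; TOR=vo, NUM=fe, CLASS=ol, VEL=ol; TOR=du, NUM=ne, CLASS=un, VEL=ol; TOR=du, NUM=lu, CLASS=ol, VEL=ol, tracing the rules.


cell TOR=du, NUM=lu, CLASS=ol, VEL=pa:
underlying: er-leut-tn-kfe-zi
1. a, u -> 0 / V _: fires at position(s) 5: erlettnkfezi
2. f -> v, k -> g, p -> b, t -> d / V _ V: no change
surface: erlettnkfezi

cell TOR=du, NUM=lu, CLASS=un, VEL=ol:
underlying: g-leut-tn-kfe-s
1. a, u -> 0 / V _: fires at position(s) 4: glettnkfes
2. f -> v, k -> g, p -> b, t -> d / V _ V: no change
surface: glettnkfes

cell TOR=vo, NUM=fe, CLASS=ol, VEL=ol:
underlying: er-leut-ne-po-s
1. a, u -> 0 / V _: fires at position(s) 5: erletnepos
2. f -> v, k -> g, p -> b, t -> d / V _ V: fires at position(s) 8: erletnebos
surface: erletnebos

cell TOR=du, NUM=ne, CLASS=un, VEL=ol:
underlying: g-leut-tn-ku-s
1. a, u -> 0 / V _: fires at position(s) 4: glettnkus
2. f -> v, k -> g, p -> b, t -> d / V _ V: no change
surface: glettnkus

cell TOR=du, NUM=lu, CLASS=ol, VEL=ol:
underlying: er-leut-tn-kfe-s
1. a, u -> 0 / V _: fires at position(s) 5: erlettnkfes
2. f -> v, k -> g, p -> b, t -> d / V _ V: no change
surface: erlettnkfes


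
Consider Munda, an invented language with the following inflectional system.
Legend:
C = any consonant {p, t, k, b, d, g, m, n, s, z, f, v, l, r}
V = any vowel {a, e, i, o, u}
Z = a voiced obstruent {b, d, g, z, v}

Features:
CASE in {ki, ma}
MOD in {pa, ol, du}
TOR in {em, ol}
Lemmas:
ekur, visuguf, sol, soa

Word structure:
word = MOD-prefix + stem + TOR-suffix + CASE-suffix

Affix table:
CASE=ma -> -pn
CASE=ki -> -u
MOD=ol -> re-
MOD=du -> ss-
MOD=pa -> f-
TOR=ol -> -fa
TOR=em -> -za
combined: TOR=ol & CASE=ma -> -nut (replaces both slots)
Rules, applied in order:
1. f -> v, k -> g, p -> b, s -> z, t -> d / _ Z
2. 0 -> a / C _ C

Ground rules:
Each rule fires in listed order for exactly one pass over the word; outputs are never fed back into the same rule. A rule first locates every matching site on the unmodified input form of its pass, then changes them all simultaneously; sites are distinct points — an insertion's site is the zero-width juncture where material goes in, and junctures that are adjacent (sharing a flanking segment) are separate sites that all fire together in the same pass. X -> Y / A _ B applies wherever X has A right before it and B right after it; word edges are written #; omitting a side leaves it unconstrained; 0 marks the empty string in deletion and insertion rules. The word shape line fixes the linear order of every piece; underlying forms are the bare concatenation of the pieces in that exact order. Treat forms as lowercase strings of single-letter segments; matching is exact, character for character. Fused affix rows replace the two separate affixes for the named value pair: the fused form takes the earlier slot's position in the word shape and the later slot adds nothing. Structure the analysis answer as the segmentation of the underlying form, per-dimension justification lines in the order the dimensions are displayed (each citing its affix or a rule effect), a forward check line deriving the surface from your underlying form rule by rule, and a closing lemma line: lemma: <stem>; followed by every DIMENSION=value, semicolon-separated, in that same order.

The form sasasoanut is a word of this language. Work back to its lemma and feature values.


underlying: ss-soa-nut
CASE=ma - signalled by the combined affix row
MOD=du - signalled by the affix ss-
TOR=ol - signalled by the combined affix row
check: sssoanut -> sssoanut -> sasasoanut
lemma: soa; CASE=ma; MOD=du; TOR=ol


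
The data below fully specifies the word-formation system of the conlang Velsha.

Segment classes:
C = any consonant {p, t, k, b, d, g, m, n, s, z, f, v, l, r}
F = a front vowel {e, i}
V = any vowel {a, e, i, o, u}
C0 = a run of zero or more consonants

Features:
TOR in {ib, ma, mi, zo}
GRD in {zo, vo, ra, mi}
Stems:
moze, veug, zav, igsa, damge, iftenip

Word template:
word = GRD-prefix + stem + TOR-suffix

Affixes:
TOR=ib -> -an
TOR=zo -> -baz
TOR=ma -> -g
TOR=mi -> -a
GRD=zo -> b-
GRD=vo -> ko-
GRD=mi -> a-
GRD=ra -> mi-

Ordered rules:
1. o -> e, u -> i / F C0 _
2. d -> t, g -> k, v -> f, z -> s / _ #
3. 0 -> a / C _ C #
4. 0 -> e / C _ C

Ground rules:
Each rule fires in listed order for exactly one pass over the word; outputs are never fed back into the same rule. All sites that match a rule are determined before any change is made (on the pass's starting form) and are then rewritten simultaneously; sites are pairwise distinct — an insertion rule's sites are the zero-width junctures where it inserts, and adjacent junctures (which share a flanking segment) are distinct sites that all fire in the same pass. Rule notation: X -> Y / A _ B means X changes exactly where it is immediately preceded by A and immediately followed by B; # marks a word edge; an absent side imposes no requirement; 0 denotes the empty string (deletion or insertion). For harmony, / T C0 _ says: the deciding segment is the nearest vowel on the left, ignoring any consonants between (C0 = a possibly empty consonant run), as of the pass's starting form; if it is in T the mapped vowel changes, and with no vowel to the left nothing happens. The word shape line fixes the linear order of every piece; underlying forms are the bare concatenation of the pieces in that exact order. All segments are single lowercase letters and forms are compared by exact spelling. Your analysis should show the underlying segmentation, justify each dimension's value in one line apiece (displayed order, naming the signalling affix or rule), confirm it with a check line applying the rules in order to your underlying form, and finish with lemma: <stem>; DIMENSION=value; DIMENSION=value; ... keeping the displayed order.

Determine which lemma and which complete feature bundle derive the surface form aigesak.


underlying: a-igsa-g
TOR=ma - signalled by the affix -g
GRD=mi - signalled by the affix a-
check: aigsag -> aigsag -> aigsak -> aigsak -> aigesak
lemma: igsa; TOR=ma; GRD=mi


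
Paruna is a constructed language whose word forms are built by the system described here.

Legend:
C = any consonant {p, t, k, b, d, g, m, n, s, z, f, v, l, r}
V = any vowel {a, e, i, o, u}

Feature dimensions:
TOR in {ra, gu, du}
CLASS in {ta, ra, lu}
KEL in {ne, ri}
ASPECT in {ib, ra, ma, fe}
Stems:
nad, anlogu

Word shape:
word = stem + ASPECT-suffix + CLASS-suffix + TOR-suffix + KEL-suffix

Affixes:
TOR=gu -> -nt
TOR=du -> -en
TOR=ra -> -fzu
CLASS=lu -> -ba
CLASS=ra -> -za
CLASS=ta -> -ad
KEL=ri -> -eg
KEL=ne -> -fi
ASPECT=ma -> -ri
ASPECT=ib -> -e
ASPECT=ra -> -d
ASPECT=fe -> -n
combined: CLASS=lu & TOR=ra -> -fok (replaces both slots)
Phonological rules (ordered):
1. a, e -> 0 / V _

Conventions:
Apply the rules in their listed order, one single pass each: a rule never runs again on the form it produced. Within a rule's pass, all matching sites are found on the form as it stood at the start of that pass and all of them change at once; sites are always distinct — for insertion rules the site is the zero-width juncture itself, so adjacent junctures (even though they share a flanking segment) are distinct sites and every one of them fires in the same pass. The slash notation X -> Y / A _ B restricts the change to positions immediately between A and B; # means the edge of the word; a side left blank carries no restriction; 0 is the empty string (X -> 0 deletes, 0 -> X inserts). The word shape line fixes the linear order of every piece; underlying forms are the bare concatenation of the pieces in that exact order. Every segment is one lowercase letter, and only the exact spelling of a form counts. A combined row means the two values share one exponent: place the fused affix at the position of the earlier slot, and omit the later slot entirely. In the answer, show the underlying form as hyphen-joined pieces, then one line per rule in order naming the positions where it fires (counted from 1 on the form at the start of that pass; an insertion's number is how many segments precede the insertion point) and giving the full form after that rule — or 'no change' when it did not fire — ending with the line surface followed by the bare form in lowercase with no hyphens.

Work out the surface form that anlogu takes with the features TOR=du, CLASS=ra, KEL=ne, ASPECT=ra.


underlying: anlogu-d-za-en-fi
1. a, e -> 0 / V _: fires at position(s) 10: anlogudzanfi
surface: anlogudzanfi


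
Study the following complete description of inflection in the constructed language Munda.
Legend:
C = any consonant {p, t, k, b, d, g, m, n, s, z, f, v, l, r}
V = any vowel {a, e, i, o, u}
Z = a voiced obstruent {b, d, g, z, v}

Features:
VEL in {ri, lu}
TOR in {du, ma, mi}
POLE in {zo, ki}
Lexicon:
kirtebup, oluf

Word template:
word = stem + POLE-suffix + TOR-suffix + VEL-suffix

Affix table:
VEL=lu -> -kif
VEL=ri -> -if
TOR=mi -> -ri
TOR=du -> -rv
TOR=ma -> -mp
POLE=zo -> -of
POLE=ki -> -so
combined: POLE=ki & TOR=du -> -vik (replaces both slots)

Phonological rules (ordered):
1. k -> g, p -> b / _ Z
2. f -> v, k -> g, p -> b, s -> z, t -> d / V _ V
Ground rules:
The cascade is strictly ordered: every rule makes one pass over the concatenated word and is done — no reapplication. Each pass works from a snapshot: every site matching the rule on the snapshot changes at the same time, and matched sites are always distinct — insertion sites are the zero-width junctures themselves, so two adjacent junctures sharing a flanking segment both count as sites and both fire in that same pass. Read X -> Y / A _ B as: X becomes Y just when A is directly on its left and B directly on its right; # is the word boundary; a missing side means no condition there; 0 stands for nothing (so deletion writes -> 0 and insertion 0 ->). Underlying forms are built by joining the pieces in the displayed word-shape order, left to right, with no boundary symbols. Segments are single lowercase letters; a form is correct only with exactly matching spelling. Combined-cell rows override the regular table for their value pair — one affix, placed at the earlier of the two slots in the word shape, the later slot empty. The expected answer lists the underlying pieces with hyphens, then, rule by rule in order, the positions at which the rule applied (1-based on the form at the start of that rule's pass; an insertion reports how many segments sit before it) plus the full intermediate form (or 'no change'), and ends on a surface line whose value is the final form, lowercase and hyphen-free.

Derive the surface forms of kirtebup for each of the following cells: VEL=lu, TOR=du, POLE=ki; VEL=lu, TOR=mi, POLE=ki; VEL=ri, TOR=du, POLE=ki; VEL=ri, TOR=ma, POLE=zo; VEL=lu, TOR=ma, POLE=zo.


cell VEL=lu, TOR=du, POLE=ki:
underlying: kirtebup-vik-kif
1. k -> g, p -> b / _ Z: fires at position(s) 8: kirtebubvikkif
2. f -> v, k -> g, p -> b, s -> z, t -> d / V _ V: no change
surface: kirtebubvikkif

cell VEL=lu, TOR=mi, POLE=ki:
underlying: kirtebup-so-ri-kif
1. k -> g, p -> b / _ Z: no change
2. f -> v, k -> g, p -> b, s -> z, t -> d / V _ V: fires at position(s) 13: kirtebupsorigif
surface: kirtebupsorigif

cell VEL=ri, TOR=du, POLE=ki:
underlying: kirtebup-vik-if
1. k -> g, p -> b / _ Z: fires at position(s) 8: kirtebubvikif
2. f -> v, k -> g, p -> b, s -> z, t -> d / V _ V: fires at position(s) 11: kirtebubvigif
surface: kirtebubvigif

cell VEL=ri, TOR=ma, POLE=zo:
underlying: kirtebup-of-mp-if
1. k -> g, p -> b / _ Z: no change
2. f -> v, k -> g, p -> b, s -> z, t -> d / V _ V: fires at position(s) 8: kirtebubofmpif
surface: kirtebubofmpif

cell VEL=lu, TOR=ma, POLE=zo:
underlying: kirtebup-of-mp-kif
1. k -> g, p -> b / _ Z: no change
2. f -> v, k -> g, p -> b, s -> z, t -> d / V _ V: fires at position(s) 8: kirtebubofmpkif
surface: kirtebubofmpkif
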